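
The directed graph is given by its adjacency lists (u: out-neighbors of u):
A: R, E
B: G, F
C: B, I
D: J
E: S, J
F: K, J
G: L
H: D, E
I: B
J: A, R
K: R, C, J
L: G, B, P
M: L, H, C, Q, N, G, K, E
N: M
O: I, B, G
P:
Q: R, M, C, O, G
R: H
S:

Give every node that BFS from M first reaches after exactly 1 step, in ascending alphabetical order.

Level 0: M
Level 1: C, E, G, H, K, L, N, Q
Level 2: B, D, I, J, O, P, R, S
Level 3: A, F

C, E, G, H, K, L, N, Q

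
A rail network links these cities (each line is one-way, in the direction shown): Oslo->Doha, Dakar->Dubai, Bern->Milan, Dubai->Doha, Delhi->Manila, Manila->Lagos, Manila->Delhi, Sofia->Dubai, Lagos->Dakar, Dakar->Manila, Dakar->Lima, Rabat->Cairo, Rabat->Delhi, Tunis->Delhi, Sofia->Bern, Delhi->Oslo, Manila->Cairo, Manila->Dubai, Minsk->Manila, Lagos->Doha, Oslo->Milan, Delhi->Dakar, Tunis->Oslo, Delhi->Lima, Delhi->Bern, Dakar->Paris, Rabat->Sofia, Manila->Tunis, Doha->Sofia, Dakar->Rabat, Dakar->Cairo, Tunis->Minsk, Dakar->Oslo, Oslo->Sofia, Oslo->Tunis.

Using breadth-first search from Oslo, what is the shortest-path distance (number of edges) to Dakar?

3

Level 0: Oslo
Level 1: Doha, Milan, Sofia, Tunis
Level 2: Bern, Delhi, Dubai, Minsk
Level 3: Dakar, Lima, Manila
Level 4: Cairo, Lagos, Paris, Rabat
Dakar first appears at level 3.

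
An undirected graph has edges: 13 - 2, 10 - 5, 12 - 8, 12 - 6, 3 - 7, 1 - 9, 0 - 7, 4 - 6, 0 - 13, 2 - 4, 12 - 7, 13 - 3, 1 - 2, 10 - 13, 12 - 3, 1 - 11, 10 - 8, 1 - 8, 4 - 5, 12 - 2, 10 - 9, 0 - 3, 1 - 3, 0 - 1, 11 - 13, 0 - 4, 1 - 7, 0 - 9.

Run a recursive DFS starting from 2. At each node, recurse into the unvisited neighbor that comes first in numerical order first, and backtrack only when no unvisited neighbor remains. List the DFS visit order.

Visit 2
2 → 1
1 → 0
0 → 3
3 → 7
7 → 12
12 → 6
6 → 4
4 → 5
5 → 10
10 → 8
10 → 9
10 → 13
13 → 11

2 -> 1 -> 0 -> 3 -> 7 -> 12 -> 6 -> 4 -> 5 -> 10 -> 8 -> 9 -> 13 -> 11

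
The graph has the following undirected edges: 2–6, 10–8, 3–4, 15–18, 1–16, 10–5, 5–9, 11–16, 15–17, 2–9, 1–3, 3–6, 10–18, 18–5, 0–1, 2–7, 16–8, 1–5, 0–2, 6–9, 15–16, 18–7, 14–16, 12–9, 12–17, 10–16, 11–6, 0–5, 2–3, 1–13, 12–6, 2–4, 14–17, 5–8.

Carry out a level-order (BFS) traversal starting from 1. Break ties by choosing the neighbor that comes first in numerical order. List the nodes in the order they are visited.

1, 0, 3, 5, 13, 16, 2, 4, 6, 8, 9, 10, 18, 11, 14, 15, 7, 12, 17

Visit 1; enqueue 0, 3, 5, 13, 16 → queue [0, 3, 5, 13, 16]
Visit 0; enqueue 2 → queue [3, 5, 13, 16, 2]
Visit 3; enqueue 4, 6 → queue [5, 13, 16, 2, 4, 6]
Visit 5; enqueue 8, 9, 10, 18 → queue [13, 16, 2, 4, 6, 8, 9, 10, 18]
Visit 13 → queue [16, 2, 4, 6, 8, 9, 10, 18]
Visit 16; enqueue 11, 14, 15 → queue [2, 4, 6, 8, 9, 10, 18, 11, 14, 15]
Visit 2; enqueue 7 → queue [4, 6, 8, 9, 10, 18, 11, 14, 15, 7]
Visit 4 → queue [6, 8, 9, 10, 18, 11, 14, 15, 7]
Visit 6; enqueue 12 → queue [8, 9, 10, 18, 11, 14, 15, 7, 12]
Visit 8 → queue [9, 10, 18, 11, 14, 15, 7, 12]
Visit 9 → queue [10, 18, 11, 14, 15, 7, 12]
Visit 10 → queue [18, 11, 14, 15, 7, 12]
Visit 18 → queue [11, 14, 15, 7, 12]
Visit 11 → queue [14, 15, 7, 12]
Visit 14; enqueue 17 → queue [15, 7, 12, 17]
Visit 15 → queue [7, 12, 17]
Visit 7 → queue [12, 17]
Visit 12 → queue [17]
Visit 17 → queue []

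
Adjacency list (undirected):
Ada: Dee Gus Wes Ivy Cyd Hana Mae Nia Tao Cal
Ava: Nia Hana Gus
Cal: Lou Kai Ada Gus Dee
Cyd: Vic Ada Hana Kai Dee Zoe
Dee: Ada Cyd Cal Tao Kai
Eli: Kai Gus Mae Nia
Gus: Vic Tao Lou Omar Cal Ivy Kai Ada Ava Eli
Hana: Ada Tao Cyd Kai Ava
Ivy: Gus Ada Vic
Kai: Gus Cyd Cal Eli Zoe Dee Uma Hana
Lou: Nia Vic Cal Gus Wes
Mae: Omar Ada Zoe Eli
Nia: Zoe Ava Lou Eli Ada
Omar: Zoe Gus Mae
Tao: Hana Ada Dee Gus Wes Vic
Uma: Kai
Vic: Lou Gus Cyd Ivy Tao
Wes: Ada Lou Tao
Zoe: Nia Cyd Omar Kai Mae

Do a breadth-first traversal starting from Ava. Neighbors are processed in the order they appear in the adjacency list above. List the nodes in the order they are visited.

Visit Ava; enqueue Nia, Hana, Gus → queue [Nia, Hana, Gus]
Visit Nia; enqueue Zoe, Lou, Eli, Ada → queue [Hana, Gus, Zoe, Lou, Eli, Ada]
Visit Hana; enqueue Tao, Cyd, Kai → queue [Gus, Zoe, Lou, Eli, Ada, Tao, Cyd, Kai]
Visit Gus; enqueue Vic, Omar, Cal, Ivy → queue [Zoe, Lou, Eli, Ada, Tao, Cyd, Kai, Vic, Omar, Cal, Ivy]
Visit Zoe; enqueue Mae → queue [Lou, Eli, Ada, Tao, Cyd, Kai, Vic, Omar, Cal, Ivy, Mae]
Visit Lou; enqueue Wes → queue [Eli, Ada, Tao, Cyd, Kai, Vic, Omar, Cal, Ivy, Mae, Wes]
Visit Eli → queue [Ada, Tao, Cyd, Kai, Vic, Omar, Cal, Ivy, Mae, Wes]
Visit Ada; enqueue Dee → queue [Tao, Cyd, Kai, Vic, Omar, Cal, Ivy, Mae, Wes, Dee]
Visit Tao → queue [Cyd, Kai, Vic, Omar, Cal, Ivy, Mae, Wes, Dee]
Visit Cyd → queue [Kai, Vic, Omar, Cal, Ivy, Mae, Wes, Dee]
Visit Kai; enqueue Uma → queue [Vic, Omar, Cal, Ivy, Mae, Wes, Dee, Uma]
Visit Vic → queue [Omar, Cal, Ivy, Mae, Wes, Dee, Uma]
Visit Omar → queue [Cal, Ivy, Mae, Wes, Dee, Uma]
Visit Cal → queue [Ivy, Mae, Wes, Dee, Uma]
Visit Ivy → queue [Mae, Wes, Dee, Uma]
Visit Mae → queue [Wes, Dee, Uma]
Visit Wes → queue [Dee, Uma]
Visit Dee → queue [Uma]
Visit Uma → queue []

Ava Nia Hana Gus Zoe Lou Eli Ada Tao Cyd Kai Vic Omar Cal Ivy Mae Wes Dee Uma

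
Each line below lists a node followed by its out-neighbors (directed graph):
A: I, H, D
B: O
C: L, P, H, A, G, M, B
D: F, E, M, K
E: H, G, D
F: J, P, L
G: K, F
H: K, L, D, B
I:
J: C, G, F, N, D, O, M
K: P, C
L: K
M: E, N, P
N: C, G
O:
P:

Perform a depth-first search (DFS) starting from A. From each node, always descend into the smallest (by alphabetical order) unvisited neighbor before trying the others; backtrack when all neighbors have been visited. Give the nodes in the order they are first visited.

A D E G F J C B O H K P L M N I

Visit A
A → D
D → E
E → G
G → F
F → J
J → C
C → B
B → O
C → H
H → K
K → P
H → L
C → M
M → N
A → I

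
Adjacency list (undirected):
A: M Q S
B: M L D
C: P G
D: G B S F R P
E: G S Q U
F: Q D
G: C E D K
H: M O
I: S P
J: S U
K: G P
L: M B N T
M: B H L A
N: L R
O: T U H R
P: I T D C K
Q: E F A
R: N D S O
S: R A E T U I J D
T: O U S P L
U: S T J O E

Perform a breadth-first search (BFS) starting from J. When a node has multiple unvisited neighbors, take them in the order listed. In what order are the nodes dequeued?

Visit J; enqueue S, U → queue [S, U]
Visit S; enqueue R, A, E, T, I, D → queue [U, R, A, E, T, I, D]
Visit U; enqueue O → queue [R, A, E, T, I, D, O]
Visit R; enqueue N → queue [A, E, T, I, D, O, N]
Visit A; enqueue M, Q → queue [E, T, I, D, O, N, M, Q]
Visit E; enqueue G → queue [T, I, D, O, N, M, Q, G]
Visit T; enqueue P, L → queue [I, D, O, N, M, Q, G, P, L]
Visit I → queue [D, O, N, M, Q, G, P, L]
Visit D; enqueue B, F → queue [O, N, M, Q, G, P, L, B, F]
Visit O; enqueue H → queue [N, M, Q, G, P, L, B, F, H]
Visit N → queue [M, Q, G, P, L, B, F, H]
Visit M → queue [Q, G, P, L, B, F, H]
Visit Q → queue [G, P, L, B, F, H]
Visit G; enqueue C, K → queue [P, L, B, F, H, C, K]
Visit P → queue [L, B, F, H, C, K]
Visit L → queue [B, F, H, C, K]
Visit B → queue [F, H, C, K]
Visit F → queue [H, C, K]
Visit H → queue [C, K]
Visit C → queue [K]
Visit K → queue []

J, S, U, R, A, E, T, I, D, O, N, M, Q, G, P, L, B, F, H, C, K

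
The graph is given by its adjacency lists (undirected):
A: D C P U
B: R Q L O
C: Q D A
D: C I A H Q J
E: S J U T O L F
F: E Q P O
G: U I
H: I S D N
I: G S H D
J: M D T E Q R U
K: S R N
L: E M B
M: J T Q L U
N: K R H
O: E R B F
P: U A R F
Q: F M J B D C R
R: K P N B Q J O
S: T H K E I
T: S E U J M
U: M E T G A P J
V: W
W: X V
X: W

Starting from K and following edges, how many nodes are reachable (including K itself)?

BFS from K visits: K, S, R, N, T, H, E, I, P, B, Q, J, O, U, M, D, L, F, G, A, C
Reachable nodes: 21 of 24 total.

21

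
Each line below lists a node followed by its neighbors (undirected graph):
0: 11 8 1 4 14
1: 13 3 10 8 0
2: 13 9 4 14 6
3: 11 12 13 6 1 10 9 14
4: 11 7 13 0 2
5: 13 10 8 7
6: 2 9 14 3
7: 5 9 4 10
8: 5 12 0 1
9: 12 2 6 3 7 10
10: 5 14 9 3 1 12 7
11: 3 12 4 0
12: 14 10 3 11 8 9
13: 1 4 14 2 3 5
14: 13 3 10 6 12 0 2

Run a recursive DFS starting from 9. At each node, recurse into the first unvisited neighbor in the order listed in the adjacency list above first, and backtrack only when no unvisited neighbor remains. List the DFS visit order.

9 → 12 → 14 → 13 → 1 → 3 → 11 → 4 → 7 → 5 → 10 → 8 → 0 → 2 → 6

Visit 9
9 → 12
12 → 14
14 → 13
13 → 1
1 → 3
3 → 11
11 → 4
4 → 7
7 → 5
5 → 10
5 → 8
8 → 0
4 → 2
2 → 6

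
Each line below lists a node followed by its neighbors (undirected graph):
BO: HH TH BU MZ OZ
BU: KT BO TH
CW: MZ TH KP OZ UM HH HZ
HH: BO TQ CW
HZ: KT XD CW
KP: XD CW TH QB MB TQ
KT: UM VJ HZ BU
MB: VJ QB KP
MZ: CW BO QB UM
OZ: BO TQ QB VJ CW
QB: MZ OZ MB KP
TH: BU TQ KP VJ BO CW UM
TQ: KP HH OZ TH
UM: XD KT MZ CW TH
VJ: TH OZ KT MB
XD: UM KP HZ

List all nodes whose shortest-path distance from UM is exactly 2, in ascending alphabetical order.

BO, BU, HH, HZ, KP, OZ, QB, TQ, VJ

Level 0: UM
Level 1: CW, KT, MZ, TH, XD
Level 2: BO, BU, HH, HZ, KP, OZ, QB, TQ, VJ
Level 3: MB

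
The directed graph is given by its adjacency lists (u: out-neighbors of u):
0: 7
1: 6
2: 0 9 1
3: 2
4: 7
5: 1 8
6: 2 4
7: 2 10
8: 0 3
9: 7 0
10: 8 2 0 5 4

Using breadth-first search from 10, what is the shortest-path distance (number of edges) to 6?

3

Level 0: 10
Level 1: 0, 2, 4, 5, 8
Level 2: 1, 3, 7, 9
Level 3: 6
6 first appears at level 3.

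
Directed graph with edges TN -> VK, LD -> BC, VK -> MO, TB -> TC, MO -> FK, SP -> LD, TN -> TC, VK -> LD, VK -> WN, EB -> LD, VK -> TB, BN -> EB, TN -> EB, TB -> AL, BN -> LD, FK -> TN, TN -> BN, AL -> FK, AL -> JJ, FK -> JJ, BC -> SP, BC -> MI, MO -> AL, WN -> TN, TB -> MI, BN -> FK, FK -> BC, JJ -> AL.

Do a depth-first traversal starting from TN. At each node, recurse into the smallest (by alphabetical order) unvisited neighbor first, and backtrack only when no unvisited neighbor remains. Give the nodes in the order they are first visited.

TN, BN, EB, LD, BC, MI, SP, FK, JJ, AL, TC, VK, MO, TB, WN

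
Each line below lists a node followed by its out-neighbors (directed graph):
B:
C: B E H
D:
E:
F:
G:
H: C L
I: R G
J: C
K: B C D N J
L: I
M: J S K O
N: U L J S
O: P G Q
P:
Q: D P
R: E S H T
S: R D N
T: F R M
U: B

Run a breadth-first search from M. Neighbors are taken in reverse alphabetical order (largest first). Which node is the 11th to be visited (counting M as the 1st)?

Visit M; enqueue S, O, K, J → queue [S, O, K, J]
Visit S; enqueue R, N, D → queue [O, K, J, R, N, D]
Visit O; enqueue Q, P, G → queue [K, J, R, N, D, Q, P, G]
Visit K; enqueue C, B → queue [J, R, N, D, Q, P, G, C, B]
Visit J → queue [R, N, D, Q, P, G, C, B]
Visit R; enqueue T, H, E → queue [N, D, Q, P, G, C, B, T, H, E]
Visit N; enqueue U, L → queue [D, Q, P, G, C, B, T, H, E, U, L]
Visit D → queue [Q, P, G, C, B, T, H, E, U, L]
Visit Q → queue [P, G, C, B, T, H, E, U, L]
Visit P → queue [G, C, B, T, H, E, U, L]
Visit G → queue [C, B, T, H, E, U, L]
Visit C → queue [B, T, H, E, U, L]
Visit B → queue [T, H, E, U, L]
Visit T; enqueue F → queue [H, E, U, L, F]
Visit H → queue [E, U, L, F]
Visit E → queue [U, L, F]
Visit U → queue [L, F]
Visit L; enqueue I → queue [F, I]
Visit F → queue [I]
Visit I → queue []

Visit order: M, S, O, K, J, R, N, D, Q, P, G, C, B, T, H, E, U, L, F, I

G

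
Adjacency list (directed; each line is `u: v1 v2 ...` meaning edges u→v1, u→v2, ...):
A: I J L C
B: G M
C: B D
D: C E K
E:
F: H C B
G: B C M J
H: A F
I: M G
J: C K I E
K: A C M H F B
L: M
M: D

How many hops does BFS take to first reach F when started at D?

Level 0: D
Level 1: C, E, K
Level 2: A, B, F, H, M
Level 3: G, I, J, L
F first appears at level 2.

2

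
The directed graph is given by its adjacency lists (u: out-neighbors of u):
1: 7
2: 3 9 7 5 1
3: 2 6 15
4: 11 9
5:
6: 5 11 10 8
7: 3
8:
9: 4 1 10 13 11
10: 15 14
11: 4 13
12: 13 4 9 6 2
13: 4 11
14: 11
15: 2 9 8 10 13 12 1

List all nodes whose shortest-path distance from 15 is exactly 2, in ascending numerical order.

Level 0: 15
Level 1: 1, 2, 8, 9, 10, 12, 13
Level 2: 3, 4, 5, 6, 7, 11, 14

3, 4, 5, 6, 7, 11, 14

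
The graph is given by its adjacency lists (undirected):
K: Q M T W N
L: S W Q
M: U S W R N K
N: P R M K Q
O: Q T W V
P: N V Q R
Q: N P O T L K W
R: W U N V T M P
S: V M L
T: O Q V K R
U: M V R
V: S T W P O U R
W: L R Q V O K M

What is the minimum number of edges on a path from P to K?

2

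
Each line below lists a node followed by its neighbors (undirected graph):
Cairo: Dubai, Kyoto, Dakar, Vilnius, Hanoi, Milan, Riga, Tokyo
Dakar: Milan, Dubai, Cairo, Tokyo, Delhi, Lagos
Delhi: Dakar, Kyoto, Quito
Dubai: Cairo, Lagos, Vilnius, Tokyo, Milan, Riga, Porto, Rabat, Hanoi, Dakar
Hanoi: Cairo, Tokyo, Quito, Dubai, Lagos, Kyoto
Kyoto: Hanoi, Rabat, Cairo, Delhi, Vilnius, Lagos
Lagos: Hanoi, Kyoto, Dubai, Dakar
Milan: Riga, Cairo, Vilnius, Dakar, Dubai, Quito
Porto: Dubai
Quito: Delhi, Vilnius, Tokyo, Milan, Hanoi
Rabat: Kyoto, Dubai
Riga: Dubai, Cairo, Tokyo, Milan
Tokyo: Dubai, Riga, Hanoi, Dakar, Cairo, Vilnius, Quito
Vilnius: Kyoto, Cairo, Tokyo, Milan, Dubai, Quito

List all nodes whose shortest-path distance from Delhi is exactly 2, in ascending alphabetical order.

Cairo, Dubai, Hanoi, Lagos, Milan, Rabat, Tokyo, Vilnius

Level 0: Delhi
Level 1: Dakar, Kyoto, Quito
Level 2: Cairo, Dubai, Hanoi, Lagos, Milan, Rabat, Tokyo, Vilnius
Level 3: Porto, Riga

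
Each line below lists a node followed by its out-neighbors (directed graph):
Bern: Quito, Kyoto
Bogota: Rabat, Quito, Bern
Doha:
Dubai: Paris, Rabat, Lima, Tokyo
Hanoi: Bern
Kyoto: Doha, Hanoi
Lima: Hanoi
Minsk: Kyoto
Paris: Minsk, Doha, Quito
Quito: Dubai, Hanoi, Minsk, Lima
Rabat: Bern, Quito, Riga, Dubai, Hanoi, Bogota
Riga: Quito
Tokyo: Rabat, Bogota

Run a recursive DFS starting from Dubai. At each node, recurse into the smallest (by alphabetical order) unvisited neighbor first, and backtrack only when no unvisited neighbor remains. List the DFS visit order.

Visit Dubai
Dubai → Lima
Lima → Hanoi
Hanoi → Bern
Bern → Kyoto
Kyoto → Doha
Bern → Quito
Quito → Minsk
Dubai → Paris
Dubai → Rabat
Rabat → Bogota
Rabat → Riga
Dubai → Tokyo

Dubai Lima Hanoi Bern Kyoto Doha Quito Minsk Paris Rabat Bogota Riga Tokyo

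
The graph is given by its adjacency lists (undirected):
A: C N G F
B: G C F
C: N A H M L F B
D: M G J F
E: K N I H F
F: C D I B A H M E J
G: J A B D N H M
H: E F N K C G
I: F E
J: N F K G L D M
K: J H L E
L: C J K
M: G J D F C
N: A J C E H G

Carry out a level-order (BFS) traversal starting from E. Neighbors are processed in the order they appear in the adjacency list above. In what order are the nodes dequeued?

E, K, N, I, H, F, J, L, A, C, G, D, B, M

Visit E; enqueue K, N, I, H, F → queue [K, N, I, H, F]
Visit K; enqueue J, L → queue [N, I, H, F, J, L]
Visit N; enqueue A, C, G → queue [I, H, F, J, L, A, C, G]
Visit I → queue [H, F, J, L, A, C, G]
Visit H → queue [F, J, L, A, C, G]
Visit F; enqueue D, B, M → queue [J, L, A, C, G, D, B, M]
Visit J → queue [L, A, C, G, D, B, M]
Visit L → queue [A, C, G, D, B, M]
Visit A → queue [C, G, D, B, M]
Visit C → queue [G, D, B, M]
Visit G → queue [D, B, M]
Visit D → queue [B, M]
Visit B → queue [M]
Visit M → queue []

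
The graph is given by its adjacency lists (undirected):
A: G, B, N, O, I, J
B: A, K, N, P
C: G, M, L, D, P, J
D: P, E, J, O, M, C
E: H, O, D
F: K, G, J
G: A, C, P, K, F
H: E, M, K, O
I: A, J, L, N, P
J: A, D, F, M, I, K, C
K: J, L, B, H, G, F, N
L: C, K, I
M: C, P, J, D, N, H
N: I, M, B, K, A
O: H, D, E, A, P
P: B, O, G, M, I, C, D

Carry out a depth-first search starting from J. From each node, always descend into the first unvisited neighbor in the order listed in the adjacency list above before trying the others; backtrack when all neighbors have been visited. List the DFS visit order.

J A G C M P B K L I N H E O D F

Visit J
J → A
A → G
G → C
C → M
M → P
P → B
B → K
K → L
L → I
I → N
K → H
H → E
E → O
O → D
K → F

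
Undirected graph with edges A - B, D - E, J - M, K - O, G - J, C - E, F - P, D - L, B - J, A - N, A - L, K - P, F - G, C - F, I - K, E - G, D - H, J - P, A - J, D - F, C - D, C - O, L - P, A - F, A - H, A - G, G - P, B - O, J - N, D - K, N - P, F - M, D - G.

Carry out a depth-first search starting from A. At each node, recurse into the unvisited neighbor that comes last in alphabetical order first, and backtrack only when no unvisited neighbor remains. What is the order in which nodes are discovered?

A N P L D K O C F M J G E B I H

Visit A
A → N
N → P
P → L
L → D
D → K
K → O
O → C
C → F
F → M
M → J
J → G
G → E
J → B
K → I
D → H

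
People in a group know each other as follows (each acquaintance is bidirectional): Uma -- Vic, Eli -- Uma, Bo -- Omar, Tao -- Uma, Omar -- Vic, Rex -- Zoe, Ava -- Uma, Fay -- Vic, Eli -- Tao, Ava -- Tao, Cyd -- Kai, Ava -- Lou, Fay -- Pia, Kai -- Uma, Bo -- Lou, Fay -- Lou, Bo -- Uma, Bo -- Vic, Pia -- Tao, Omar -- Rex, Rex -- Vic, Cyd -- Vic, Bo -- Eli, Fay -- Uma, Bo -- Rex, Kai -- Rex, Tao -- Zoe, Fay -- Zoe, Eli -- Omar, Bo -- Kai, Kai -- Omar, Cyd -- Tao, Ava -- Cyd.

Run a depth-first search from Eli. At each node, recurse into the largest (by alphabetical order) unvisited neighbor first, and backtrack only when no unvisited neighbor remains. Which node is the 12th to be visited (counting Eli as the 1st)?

Kai

Visit Eli
Eli → Uma
Uma → Vic
Vic → Rex
Rex → Zoe
Zoe → Tao
Tao → Pia
Pia → Fay
Fay → Lou
Lou → Bo
Bo → Omar
Omar → Kai
Kai → Cyd
Cyd → Ava

Visit order: Eli, Uma, Vic, Rex, Zoe, Tao, Pia, Fay, Lou, Bo, Omar, Kai, Cyd, Ava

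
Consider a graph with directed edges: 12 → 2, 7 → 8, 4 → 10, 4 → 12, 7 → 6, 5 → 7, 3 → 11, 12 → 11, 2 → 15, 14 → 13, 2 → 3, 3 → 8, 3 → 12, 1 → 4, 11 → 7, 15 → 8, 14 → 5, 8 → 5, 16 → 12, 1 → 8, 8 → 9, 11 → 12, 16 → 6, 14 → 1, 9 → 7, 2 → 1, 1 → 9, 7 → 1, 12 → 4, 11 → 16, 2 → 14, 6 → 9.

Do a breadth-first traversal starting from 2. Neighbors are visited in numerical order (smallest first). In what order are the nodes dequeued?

Visit 2; enqueue 1, 3, 14, 15 → queue [1, 3, 14, 15]
Visit 1; enqueue 4, 8, 9 → queue [3, 14, 15, 4, 8, 9]
Visit 3; enqueue 11, 12 → queue [14, 15, 4, 8, 9, 11, 12]
Visit 14; enqueue 5, 13 → queue [15, 4, 8, 9, 11, 12, 5, 13]
Visit 15 → queue [4, 8, 9, 11, 12, 5, 13]
Visit 4; enqueue 10 → queue [8, 9, 11, 12, 5, 13, 10]
Visit 8 → queue [9, 11, 12, 5, 13, 10]
Visit 9; enqueue 7 → queue [11, 12, 5, 13, 10, 7]
Visit 11; enqueue 16 → queue [12, 5, 13, 10, 7, 16]
Visit 12 → queue [5, 13, 10, 7, 16]
Visit 5 → queue [13, 10, 7, 16]
Visit 13 → queue [10, 7, 16]
Visit 10 → queue [7, 16]
Visit 7; enqueue 6 → queue [16, 6]
Visit 16 → queue [6]
Visit 6 → queue []

2 → 1 → 3 → 14 → 15 → 4 → 8 → 9 → 11 → 12 → 5 → 13 → 10 → 7 → 16 → 6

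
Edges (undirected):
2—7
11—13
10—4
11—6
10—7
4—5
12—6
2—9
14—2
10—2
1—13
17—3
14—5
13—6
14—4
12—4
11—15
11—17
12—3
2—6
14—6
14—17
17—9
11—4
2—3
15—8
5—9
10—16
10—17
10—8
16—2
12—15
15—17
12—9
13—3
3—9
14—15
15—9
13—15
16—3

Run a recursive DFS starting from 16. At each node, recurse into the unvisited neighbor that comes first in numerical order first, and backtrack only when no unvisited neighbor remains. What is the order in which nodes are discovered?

Visit 16
16 → 2
2 → 3
3 → 9
9 → 5
5 → 4
4 → 10
10 → 7
10 → 8
8 → 15
15 → 11
11 → 6
6 → 12
6 → 13
13 → 1
6 → 14
14 → 17

16, 2, 3, 9, 5, 4, 10, 7, 8, 15, 11, 6, 12, 13, 1, 14, 17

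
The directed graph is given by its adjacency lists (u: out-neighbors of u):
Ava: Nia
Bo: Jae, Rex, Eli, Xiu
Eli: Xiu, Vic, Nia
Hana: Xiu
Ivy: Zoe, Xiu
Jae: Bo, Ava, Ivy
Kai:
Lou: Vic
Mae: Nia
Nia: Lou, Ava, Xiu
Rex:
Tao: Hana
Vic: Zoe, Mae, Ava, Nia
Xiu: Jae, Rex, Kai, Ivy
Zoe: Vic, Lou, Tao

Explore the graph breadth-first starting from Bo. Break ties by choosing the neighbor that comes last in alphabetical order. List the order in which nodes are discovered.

Bo, Xiu, Rex, Jae, Eli, Kai, Ivy, Ava, Vic, Nia, Zoe, Mae, Lou, Tao, Hana

Visit Bo; enqueue Xiu, Rex, Jae, Eli → queue [Xiu, Rex, Jae, Eli]
Visit Xiu; enqueue Kai, Ivy → queue [Rex, Jae, Eli, Kai, Ivy]
Visit Rex → queue [Jae, Eli, Kai, Ivy]
Visit Jae; enqueue Ava → queue [Eli, Kai, Ivy, Ava]
Visit Eli; enqueue Vic, Nia → queue [Kai, Ivy, Ava, Vic, Nia]
Visit Kai → queue [Ivy, Ava, Vic, Nia]
Visit Ivy; enqueue Zoe → queue [Ava, Vic, Nia, Zoe]
Visit Ava → queue [Vic, Nia, Zoe]
Visit Vic; enqueue Mae → queue [Nia, Zoe, Mae]
Visit Nia; enqueue Lou → queue [Zoe, Mae, Lou]
Visit Zoe; enqueue Tao → queue [Mae, Lou, Tao]
Visit Mae → queue [Lou, Tao]
Visit Lou → queue [Tao]
Visit Tao; enqueue Hana → queue [Hana]
Visit Hana → queue []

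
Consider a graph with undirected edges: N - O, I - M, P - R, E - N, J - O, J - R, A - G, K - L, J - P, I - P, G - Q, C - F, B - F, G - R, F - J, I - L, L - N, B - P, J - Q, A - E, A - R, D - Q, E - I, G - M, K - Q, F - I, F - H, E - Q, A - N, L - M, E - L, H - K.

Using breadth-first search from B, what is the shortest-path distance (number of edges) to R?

2

Level 0: B
Level 1: F, P
Level 2: C, H, I, J, R
Level 3: A, E, G, K, L, M, O, Q
Level 4: D, N
R first appears at level 2.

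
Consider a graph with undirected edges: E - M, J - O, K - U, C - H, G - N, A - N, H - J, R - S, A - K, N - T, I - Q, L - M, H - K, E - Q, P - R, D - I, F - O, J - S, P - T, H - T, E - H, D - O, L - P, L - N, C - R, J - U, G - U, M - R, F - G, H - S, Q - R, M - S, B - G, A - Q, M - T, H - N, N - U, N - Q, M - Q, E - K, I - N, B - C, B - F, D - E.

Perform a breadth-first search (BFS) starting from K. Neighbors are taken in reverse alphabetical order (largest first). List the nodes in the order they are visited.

K → U → H → E → A → N → J → G → T → S → C → Q → M → D → L → I → O → F → B → P → R

Visit K; enqueue U, H, E, A → queue [U, H, E, A]
Visit U; enqueue N, J, G → queue [H, E, A, N, J, G]
Visit H; enqueue T, S, C → queue [E, A, N, J, G, T, S, C]
Visit E; enqueue Q, M, D → queue [A, N, J, G, T, S, C, Q, M, D]
Visit A → queue [N, J, G, T, S, C, Q, M, D]
Visit N; enqueue L, I → queue [J, G, T, S, C, Q, M, D, L, I]
Visit J; enqueue O → queue [G, T, S, C, Q, M, D, L, I, O]
Visit G; enqueue F, B → queue [T, S, C, Q, M, D, L, I, O, F, B]
Visit T; enqueue P → queue [S, C, Q, M, D, L, I, O, F, B, P]
Visit S; enqueue R → queue [C, Q, M, D, L, I, O, F, B, P, R]
Visit C → queue [Q, M, D, L, I, O, F, B, P, R]
Visit Q → queue [M, D, L, I, O, F, B, P, R]
Visit M → queue [D, L, I, O, F, B, P, R]
Visit D → queue [L, I, O, F, B, P, R]
Visit L → queue [I, O, F, B, P, R]
Visit I → queue [O, F, B, P, R]
Visit O → queue [F, B, P, R]
Visit F → queue [B, P, R]
Visit B → queue [P, R]
Visit P → queue [R]
Visit R → queue []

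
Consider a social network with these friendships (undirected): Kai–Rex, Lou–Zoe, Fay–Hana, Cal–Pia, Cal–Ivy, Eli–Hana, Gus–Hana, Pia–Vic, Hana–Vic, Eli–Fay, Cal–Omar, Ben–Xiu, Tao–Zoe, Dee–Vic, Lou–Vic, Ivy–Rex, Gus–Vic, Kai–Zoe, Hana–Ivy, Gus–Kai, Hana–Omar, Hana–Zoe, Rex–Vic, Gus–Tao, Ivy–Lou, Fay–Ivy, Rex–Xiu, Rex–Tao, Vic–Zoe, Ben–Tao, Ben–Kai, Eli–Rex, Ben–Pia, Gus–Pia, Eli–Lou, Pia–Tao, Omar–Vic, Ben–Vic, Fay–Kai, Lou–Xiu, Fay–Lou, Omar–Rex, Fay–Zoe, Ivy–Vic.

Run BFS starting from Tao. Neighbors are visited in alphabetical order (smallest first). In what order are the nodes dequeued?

Visit Tao; enqueue Ben, Gus, Pia, Rex, Zoe → queue [Ben, Gus, Pia, Rex, Zoe]
Visit Ben; enqueue Kai, Vic, Xiu → queue [Gus, Pia, Rex, Zoe, Kai, Vic, Xiu]
Visit Gus; enqueue Hana → queue [Pia, Rex, Zoe, Kai, Vic, Xiu, Hana]
Visit Pia; enqueue Cal → queue [Rex, Zoe, Kai, Vic, Xiu, Hana, Cal]
Visit Rex; enqueue Eli, Ivy, Omar → queue [Zoe, Kai, Vic, Xiu, Hana, Cal, Eli, Ivy, Omar]
Visit Zoe; enqueue Fay, Lou → queue [Kai, Vic, Xiu, Hana, Cal, Eli, Ivy, Omar, Fay, Lou]
Visit Kai → queue [Vic, Xiu, Hana, Cal, Eli, Ivy, Omar, Fay, Lou]
Visit Vic; enqueue Dee → queue [Xiu, Hana, Cal, Eli, Ivy, Omar, Fay, Lou, Dee]
Visit Xiu → queue [Hana, Cal, Eli, Ivy, Omar, Fay, Lou, Dee]
Visit Hana → queue [Cal, Eli, Ivy, Omar, Fay, Lou, Dee]
Visit Cal → queue [Eli, Ivy, Omar, Fay, Lou, Dee]
Visit Eli → queue [Ivy, Omar, Fay, Lou, Dee]
Visit Ivy → queue [Omar, Fay, Lou, Dee]
Visit Omar → queue [Fay, Lou, Dee]
Visit Fay → queue [Lou, Dee]
Visit Lou → queue [Dee]
Visit Dee → queue []

Tao, Ben, Gus, Pia, Rex, Zoe, Kai, Vic, Xiu, Hana, Cal, Eli, Ivy, Omar, Fay, Lou, Dee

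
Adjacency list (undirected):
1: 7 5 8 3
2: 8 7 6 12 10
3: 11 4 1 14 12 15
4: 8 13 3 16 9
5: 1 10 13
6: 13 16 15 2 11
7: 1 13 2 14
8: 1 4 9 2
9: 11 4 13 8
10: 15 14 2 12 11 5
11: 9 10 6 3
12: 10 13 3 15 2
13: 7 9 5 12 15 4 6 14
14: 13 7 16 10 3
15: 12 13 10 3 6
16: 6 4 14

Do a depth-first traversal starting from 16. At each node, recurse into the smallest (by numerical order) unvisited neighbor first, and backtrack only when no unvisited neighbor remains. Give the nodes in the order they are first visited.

16 4 3 1 5 10 2 6 11 9 8 13 7 14 12 15

Visit 16
16 → 4
4 → 3
3 → 1
1 → 5
5 → 10
10 → 2
2 → 6
6 → 11
11 → 9
9 → 8
9 → 13
13 → 7
7 → 14
13 → 12
12 → 15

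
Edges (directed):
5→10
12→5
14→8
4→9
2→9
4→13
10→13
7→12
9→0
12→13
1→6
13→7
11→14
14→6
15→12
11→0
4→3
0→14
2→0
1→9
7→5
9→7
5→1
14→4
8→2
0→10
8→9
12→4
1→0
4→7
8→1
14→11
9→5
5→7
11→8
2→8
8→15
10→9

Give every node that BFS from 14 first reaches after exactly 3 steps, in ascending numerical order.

Level 0: 14
Level 1: 4, 6, 8, 11
Level 2: 0, 1, 2, 3, 7, 9, 13, 15
Level 3: 5, 10, 12

5, 10, 12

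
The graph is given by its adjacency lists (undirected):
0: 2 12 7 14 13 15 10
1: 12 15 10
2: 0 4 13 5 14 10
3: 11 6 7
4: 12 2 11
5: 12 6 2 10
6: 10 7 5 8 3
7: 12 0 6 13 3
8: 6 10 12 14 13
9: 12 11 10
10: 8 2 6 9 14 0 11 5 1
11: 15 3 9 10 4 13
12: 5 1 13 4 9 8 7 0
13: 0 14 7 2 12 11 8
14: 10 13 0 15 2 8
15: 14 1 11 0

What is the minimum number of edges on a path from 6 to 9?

2

Level 0: 6
Level 1: 3, 5, 7, 8, 10
Level 2: 0, 1, 2, 9, 11, 12, 13, 14
Level 3: 4, 15
9 first appears at level 2.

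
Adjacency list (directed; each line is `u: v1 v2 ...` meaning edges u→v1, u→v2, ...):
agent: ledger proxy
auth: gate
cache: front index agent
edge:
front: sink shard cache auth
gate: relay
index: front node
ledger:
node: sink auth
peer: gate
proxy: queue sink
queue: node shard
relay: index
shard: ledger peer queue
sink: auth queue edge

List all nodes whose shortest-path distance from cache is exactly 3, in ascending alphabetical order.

Level 0: cache
Level 1: agent, front, index
Level 2: auth, ledger, node, proxy, shard, sink
Level 3: edge, gate, peer, queue
Level 4: relay

edge, gate, peer, queue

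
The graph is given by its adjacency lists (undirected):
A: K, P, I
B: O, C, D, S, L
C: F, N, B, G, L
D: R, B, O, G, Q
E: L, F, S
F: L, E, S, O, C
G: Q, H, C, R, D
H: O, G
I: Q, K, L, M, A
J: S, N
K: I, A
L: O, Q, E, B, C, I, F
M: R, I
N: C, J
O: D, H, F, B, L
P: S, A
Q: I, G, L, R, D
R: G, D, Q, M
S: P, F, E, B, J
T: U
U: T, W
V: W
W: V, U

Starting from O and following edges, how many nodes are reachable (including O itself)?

BFS from O visits: O, D, H, F, B, L, R, G, Q, E, S, C, I, M, P, J, N, K, A
Reachable nodes: 19 of 23 total.

19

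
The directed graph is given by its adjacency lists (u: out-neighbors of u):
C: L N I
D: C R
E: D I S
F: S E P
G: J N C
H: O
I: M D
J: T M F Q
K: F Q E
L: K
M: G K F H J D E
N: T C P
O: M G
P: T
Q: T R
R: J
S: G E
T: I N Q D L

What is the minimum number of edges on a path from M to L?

3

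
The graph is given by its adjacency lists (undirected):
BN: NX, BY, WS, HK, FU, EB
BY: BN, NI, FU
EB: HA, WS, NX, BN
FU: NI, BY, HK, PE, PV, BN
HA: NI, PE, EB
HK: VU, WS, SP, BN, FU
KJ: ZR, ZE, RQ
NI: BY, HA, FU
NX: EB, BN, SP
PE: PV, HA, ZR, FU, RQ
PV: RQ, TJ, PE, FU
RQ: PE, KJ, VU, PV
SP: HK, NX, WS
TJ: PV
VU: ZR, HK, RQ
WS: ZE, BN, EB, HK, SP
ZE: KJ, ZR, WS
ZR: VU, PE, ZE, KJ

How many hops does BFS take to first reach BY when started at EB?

2

Level 0: EB
Level 1: BN, HA, NX, WS
Level 2: BY, FU, HK, NI, PE, SP, ZE
Level 3: KJ, PV, RQ, VU, ZR
Level 4: TJ
BY first appears at level 2.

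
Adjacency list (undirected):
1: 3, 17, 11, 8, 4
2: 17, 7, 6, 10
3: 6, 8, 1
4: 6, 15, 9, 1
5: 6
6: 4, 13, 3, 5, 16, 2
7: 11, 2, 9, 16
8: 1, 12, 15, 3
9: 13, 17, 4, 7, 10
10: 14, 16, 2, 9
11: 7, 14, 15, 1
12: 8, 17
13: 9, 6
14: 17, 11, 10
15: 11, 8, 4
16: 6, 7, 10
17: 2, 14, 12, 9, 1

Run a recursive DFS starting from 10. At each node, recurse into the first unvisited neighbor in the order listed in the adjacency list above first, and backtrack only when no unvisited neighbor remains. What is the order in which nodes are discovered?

10, 14, 17, 2, 7, 11, 15, 8, 1, 3, 6, 4, 9, 13, 5, 16, 12

Visit 10
10 → 14
14 → 17
17 → 2
2 → 7
7 → 11
11 → 15
15 → 8
8 → 1
1 → 3
3 → 6
6 → 4
4 → 9
9 → 13
6 → 5
6 → 16
8 → 12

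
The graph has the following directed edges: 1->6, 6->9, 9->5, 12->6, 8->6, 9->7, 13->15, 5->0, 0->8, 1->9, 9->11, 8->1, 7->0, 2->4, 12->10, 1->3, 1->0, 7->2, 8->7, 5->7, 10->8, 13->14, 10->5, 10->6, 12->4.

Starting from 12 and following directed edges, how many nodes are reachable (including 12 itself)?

13

BFS from 12 visits: 12, 4, 6, 10, 9, 5, 8, 7, 11, 0, 1, 2, 3
Reachable nodes: 13 of 16 total.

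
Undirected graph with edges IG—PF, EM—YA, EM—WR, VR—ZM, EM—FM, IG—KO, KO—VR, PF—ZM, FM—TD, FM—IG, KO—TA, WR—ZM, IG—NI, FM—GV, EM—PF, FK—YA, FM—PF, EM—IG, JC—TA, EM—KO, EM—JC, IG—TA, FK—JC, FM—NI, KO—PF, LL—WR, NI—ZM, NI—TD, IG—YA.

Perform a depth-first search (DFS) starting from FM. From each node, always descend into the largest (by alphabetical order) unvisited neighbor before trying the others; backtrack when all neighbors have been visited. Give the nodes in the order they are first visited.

FM, TD, NI, ZM, WR, LL, EM, YA, IG, TA, KO, VR, PF, JC, FK, GV

Visit FM
FM → TD
TD → NI
NI → ZM
ZM → WR
WR → LL
WR → EM
EM → YA
YA → IG
IG → TA
TA → KO
KO → VR
KO → PF
TA → JC
JC → FK
FM → GV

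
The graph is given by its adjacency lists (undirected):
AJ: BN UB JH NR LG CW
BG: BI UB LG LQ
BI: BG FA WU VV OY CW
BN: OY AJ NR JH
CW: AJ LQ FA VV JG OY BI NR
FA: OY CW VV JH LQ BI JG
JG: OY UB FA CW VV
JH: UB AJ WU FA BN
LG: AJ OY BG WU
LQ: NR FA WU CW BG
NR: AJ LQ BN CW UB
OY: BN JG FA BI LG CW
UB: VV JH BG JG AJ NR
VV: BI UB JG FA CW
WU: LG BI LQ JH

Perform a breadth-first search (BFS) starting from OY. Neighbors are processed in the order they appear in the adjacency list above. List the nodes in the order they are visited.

Visit OY; enqueue BN, JG, FA, BI, LG, CW → queue [BN, JG, FA, BI, LG, CW]
Visit BN; enqueue AJ, NR, JH → queue [JG, FA, BI, LG, CW, AJ, NR, JH]
Visit JG; enqueue UB, VV → queue [FA, BI, LG, CW, AJ, NR, JH, UB, VV]
Visit FA; enqueue LQ → queue [BI, LG, CW, AJ, NR, JH, UB, VV, LQ]
Visit BI; enqueue BG, WU → queue [LG, CW, AJ, NR, JH, UB, VV, LQ, BG, WU]
Visit LG → queue [CW, AJ, NR, JH, UB, VV, LQ, BG, WU]
Visit CW → queue [AJ, NR, JH, UB, VV, LQ, BG, WU]
Visit AJ → queue [NR, JH, UB, VV, LQ, BG, WU]
Visit NR → queue [JH, UB, VV, LQ, BG, WU]
Visit JH → queue [UB, VV, LQ, BG, WU]
Visit UB → queue [VV, LQ, BG, WU]
Visit VV → queue [LQ, BG, WU]
Visit LQ → queue [BG, WU]
Visit BG → queue [WU]
Visit WU → queue []

OY, BN, JG, FA, BI, LG, CW, AJ, NR, JH, UB, VV, LQ, BG, WU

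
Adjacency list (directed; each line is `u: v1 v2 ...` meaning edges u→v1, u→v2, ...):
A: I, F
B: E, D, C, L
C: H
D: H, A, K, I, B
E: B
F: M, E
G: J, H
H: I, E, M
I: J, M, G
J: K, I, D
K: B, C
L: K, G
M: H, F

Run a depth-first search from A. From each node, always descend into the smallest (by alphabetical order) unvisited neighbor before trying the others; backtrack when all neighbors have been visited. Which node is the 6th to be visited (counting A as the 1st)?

H

Visit A
A → F
F → E
E → B
B → C
C → H
H → I
I → G
G → J
J → D
D → K
I → M
B → L

Visit order: A, F, E, B, C, H, I, G, J, D, K, M, L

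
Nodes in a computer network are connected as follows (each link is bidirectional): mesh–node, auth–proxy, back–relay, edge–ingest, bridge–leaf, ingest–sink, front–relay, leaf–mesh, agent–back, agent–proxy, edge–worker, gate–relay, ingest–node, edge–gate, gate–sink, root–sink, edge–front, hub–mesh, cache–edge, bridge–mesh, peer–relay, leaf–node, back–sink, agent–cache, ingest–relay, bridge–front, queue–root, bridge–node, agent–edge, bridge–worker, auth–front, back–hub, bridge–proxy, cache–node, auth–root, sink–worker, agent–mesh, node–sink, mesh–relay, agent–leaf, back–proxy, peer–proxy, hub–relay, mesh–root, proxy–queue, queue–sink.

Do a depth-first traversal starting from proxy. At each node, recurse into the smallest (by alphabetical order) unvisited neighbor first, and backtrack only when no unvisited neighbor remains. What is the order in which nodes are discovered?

Visit proxy
proxy → agent
agent → back
back → hub
hub → mesh
mesh → bridge
bridge → front
front → auth
auth → root
root → queue
queue → sink
sink → gate
gate → edge
edge → cache
cache → node
node → ingest
ingest → relay
relay → peer
node → leaf
edge → worker

proxy -> agent -> back -> hub -> mesh -> bridge -> front -> auth -> root -> queue -> sink -> gate -> edge -> cache -> node -> ingest -> relay -> peer -> leaf -> worker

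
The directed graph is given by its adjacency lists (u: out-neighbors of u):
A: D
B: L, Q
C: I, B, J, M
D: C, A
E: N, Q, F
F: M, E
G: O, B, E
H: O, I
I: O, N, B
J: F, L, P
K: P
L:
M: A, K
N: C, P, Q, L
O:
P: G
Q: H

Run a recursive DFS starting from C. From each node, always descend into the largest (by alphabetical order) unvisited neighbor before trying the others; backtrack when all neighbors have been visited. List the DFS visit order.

C, M, K, P, G, O, E, Q, H, I, N, L, B, F, A, D, J

Visit C
C → M
M → K
K → P
P → G
G → O
G → E
E → Q
Q → H
H → I
I → N
N → L
I → B
E → F
M → A
A → D
C → J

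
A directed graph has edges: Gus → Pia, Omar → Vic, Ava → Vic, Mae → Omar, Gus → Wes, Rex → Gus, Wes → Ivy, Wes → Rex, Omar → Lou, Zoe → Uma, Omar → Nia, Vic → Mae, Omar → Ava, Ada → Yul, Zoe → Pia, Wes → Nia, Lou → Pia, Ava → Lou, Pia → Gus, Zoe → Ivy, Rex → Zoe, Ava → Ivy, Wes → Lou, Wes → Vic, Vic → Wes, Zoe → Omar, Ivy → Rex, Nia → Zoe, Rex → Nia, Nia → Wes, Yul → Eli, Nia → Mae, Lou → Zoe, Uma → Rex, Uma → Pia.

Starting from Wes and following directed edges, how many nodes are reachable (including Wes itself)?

13

BFS from Wes visits: Wes, Ivy, Lou, Nia, Rex, Vic, Pia, Zoe, Mae, Gus, Omar, Uma, Ava
Reachable nodes: 13 of 16 total.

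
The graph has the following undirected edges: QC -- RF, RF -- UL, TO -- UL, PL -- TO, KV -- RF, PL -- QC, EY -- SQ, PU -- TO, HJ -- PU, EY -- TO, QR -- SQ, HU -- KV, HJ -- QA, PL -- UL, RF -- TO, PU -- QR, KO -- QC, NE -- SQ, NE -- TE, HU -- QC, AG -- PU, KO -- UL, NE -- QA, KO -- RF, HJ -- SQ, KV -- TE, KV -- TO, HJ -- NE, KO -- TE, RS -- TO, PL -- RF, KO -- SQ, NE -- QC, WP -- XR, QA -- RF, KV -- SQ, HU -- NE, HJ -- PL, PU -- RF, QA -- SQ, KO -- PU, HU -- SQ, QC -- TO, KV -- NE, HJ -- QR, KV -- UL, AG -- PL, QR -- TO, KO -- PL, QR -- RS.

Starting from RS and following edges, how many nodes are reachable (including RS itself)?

18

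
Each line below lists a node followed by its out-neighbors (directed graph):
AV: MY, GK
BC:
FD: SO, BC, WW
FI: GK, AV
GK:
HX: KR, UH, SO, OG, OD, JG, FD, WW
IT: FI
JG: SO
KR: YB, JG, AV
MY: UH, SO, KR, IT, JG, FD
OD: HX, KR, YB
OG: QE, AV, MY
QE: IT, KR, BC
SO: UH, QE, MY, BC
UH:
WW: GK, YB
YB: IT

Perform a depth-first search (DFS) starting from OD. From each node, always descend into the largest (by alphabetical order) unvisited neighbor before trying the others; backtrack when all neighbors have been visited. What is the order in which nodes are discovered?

Visit OD
OD → YB
YB → IT
IT → FI
FI → GK
FI → AV
AV → MY
MY → UH
MY → SO
SO → QE
QE → KR
KR → JG
QE → BC
MY → FD
FD → WW
OD → HX
HX → OG

OD YB IT FI GK AV MY UH SO QE KR JG BC FD WW HX OG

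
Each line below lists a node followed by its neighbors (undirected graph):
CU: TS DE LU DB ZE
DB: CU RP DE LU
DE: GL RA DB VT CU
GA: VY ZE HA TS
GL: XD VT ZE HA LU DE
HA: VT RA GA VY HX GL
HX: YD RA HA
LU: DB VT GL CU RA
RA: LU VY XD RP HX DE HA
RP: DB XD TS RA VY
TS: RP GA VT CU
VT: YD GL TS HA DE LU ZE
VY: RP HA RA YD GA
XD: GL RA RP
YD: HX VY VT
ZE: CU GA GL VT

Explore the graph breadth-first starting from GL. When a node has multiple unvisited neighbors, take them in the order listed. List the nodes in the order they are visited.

GL → XD → VT → ZE → HA → LU → DE → RA → RP → YD → TS → CU → GA → VY → HX → DB

Visit GL; enqueue XD, VT, ZE, HA, LU, DE → queue [XD, VT, ZE, HA, LU, DE]
Visit XD; enqueue RA, RP → queue [VT, ZE, HA, LU, DE, RA, RP]
Visit VT; enqueue YD, TS → queue [ZE, HA, LU, DE, RA, RP, YD, TS]
Visit ZE; enqueue CU, GA → queue [HA, LU, DE, RA, RP, YD, TS, CU, GA]
Visit HA; enqueue VY, HX → queue [LU, DE, RA, RP, YD, TS, CU, GA, VY, HX]
Visit LU; enqueue DB → queue [DE, RA, RP, YD, TS, CU, GA, VY, HX, DB]
Visit DE → queue [RA, RP, YD, TS, CU, GA, VY, HX, DB]
Visit RA → queue [RP, YD, TS, CU, GA, VY, HX, DB]
Visit RP → queue [YD, TS, CU, GA, VY, HX, DB]
Visit YD → queue [TS, CU, GA, VY, HX, DB]
Visit TS → queue [CU, GA, VY, HX, DB]
Visit CU → queue [GA, VY, HX, DB]
Visit GA → queue [VY, HX, DB]
Visit VY → queue [HX, DB]
Visit HX → queue [DB]
Visit DB → queue []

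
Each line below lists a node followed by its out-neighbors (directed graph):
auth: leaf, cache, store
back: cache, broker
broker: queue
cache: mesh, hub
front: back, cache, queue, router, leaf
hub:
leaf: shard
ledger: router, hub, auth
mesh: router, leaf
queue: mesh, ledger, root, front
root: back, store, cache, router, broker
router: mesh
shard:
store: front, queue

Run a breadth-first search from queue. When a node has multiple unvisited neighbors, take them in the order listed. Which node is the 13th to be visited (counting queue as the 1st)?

broker

Visit queue; enqueue mesh, ledger, root, front → queue [mesh, ledger, root, front]
Visit mesh; enqueue router, leaf → queue [ledger, root, front, router, leaf]
Visit ledger; enqueue hub, auth → queue [root, front, router, leaf, hub, auth]
Visit root; enqueue back, store, cache, broker → queue [front, router, leaf, hub, auth, back, store, cache, broker]
Visit front → queue [router, leaf, hub, auth, back, store, cache, broker]
Visit router → queue [leaf, hub, auth, back, store, cache, broker]
Visit leaf; enqueue shard → queue [hub, auth, back, store, cache, broker, shard]
Visit hub → queue [auth, back, store, cache, broker, shard]
Visit auth → queue [back, store, cache, broker, shard]
Visit back → queue [store, cache, broker, shard]
Visit store → queue [cache, broker, shard]
Visit cache → queue [broker, shard]
Visit broker → queue [shard]
Visit shard → queue []

Visit order: queue, mesh, ledger, root, front, router, leaf, hub, auth, back, store, cache, broker, shard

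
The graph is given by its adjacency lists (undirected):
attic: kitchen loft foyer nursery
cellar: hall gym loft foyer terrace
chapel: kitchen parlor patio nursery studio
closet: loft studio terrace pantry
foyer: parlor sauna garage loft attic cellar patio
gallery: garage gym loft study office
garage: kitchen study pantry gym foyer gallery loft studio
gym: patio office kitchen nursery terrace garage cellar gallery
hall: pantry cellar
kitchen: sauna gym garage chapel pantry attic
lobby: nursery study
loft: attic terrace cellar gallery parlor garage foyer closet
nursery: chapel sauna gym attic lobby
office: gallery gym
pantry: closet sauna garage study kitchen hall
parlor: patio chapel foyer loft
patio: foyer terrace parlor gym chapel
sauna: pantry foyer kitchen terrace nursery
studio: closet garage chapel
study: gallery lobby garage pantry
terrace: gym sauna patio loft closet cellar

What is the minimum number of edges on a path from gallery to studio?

Level 0: gallery
Level 1: garage, gym, loft, office, study
Level 2: attic, cellar, closet, foyer, kitchen, lobby, nursery, pantry, parlor, patio, studio, terrace
Level 3: chapel, hall, sauna
studio first appears at level 2.

2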